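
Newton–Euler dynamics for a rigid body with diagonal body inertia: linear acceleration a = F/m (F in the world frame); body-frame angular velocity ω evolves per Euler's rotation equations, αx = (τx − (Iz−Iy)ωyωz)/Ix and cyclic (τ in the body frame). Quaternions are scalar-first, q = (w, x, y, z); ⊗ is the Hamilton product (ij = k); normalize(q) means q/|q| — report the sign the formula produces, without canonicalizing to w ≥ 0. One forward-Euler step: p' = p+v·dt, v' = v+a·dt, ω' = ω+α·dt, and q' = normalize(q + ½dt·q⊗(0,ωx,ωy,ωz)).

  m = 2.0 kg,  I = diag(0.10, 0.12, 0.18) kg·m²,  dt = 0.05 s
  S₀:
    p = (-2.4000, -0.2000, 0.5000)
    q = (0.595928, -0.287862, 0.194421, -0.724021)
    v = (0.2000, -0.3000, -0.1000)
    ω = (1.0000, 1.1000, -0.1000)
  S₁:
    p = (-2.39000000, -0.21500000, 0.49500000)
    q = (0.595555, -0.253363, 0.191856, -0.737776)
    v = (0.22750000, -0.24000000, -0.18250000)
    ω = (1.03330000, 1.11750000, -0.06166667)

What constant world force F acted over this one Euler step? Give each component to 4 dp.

F = (1.1000, 2.4000, -3.3000)

Δv = v₁−v₀ = (0.02750000, 0.06000000, -0.08250000)
F = m·Δv/dt = (1.1000, 2.4000, -3.3000)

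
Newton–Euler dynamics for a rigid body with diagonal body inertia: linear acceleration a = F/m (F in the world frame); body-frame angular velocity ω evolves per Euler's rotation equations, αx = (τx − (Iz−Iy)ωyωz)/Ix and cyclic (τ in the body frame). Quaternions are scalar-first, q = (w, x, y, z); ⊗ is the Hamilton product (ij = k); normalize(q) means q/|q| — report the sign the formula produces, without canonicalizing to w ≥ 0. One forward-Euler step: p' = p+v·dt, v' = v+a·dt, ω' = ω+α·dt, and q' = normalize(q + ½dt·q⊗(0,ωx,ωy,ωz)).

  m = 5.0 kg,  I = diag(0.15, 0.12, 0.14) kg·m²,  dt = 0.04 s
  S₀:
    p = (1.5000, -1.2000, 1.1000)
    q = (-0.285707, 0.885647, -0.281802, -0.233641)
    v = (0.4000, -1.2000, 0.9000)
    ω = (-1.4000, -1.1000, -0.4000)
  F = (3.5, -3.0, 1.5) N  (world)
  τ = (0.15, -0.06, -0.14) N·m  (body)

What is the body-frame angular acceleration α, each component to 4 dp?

ω×(Iω) gyroscopic = (0.0088, 0.0056, -0.0462)
α = I⁻¹(τ − ω×Iω) = (0.9413, -0.5467, -0.6700)

α = (0.9413, -0.5467, -0.6700)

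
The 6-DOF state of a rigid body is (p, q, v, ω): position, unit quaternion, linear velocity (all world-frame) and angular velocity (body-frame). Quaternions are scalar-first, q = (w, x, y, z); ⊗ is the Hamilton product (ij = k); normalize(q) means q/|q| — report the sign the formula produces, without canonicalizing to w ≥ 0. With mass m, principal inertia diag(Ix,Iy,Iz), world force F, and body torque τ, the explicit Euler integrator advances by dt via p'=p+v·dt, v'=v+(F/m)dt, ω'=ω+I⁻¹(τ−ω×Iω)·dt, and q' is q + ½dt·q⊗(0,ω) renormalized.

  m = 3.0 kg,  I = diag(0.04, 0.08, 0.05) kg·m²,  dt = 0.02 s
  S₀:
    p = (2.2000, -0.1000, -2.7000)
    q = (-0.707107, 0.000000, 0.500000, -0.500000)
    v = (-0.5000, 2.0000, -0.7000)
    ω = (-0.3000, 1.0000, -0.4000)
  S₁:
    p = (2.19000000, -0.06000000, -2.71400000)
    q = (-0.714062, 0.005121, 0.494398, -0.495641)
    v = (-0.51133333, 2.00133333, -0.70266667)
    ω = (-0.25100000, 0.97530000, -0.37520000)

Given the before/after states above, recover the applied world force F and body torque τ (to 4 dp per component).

F = (-1.7000, 0.2000, -0.4000)
τ = (0.1100, -0.1000, 0.0500)

Δω = ω₁−ω₀ = (0.04900000, -0.02470000, 0.02480000)
ω₀×(Iω₀) = (0.0120, -0.0012, -0.0120)
τ = I·(Δω/dt) + ω₀×(Iω₀) = (0.1100, -0.1000, 0.0500)
Δv = v₁−v₀ = (-0.01133333, 0.00133333, -0.00266667)
F = m·Δv/dt = (-1.7000, 0.2000, -0.4000)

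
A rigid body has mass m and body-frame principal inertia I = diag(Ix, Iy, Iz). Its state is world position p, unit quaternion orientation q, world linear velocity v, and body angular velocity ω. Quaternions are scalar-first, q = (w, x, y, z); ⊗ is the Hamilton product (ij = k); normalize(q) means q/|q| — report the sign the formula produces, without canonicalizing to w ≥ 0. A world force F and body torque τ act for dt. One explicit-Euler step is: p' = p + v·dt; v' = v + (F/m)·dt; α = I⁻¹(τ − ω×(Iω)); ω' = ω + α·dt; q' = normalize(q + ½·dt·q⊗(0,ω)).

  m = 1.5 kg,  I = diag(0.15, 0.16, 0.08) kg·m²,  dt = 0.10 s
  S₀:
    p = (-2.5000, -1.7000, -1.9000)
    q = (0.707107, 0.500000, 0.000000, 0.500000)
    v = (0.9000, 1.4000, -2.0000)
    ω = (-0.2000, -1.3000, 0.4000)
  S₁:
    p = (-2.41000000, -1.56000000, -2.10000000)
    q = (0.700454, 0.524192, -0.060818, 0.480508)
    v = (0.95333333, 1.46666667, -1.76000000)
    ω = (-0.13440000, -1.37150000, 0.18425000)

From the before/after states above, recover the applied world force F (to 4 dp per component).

Δv = v₁−v₀ = (0.05333333, 0.06666667, 0.24000000)
applied force F = (0.8000, 1.0000, 3.6000)

F = (0.8000, 1.0000, 3.6000)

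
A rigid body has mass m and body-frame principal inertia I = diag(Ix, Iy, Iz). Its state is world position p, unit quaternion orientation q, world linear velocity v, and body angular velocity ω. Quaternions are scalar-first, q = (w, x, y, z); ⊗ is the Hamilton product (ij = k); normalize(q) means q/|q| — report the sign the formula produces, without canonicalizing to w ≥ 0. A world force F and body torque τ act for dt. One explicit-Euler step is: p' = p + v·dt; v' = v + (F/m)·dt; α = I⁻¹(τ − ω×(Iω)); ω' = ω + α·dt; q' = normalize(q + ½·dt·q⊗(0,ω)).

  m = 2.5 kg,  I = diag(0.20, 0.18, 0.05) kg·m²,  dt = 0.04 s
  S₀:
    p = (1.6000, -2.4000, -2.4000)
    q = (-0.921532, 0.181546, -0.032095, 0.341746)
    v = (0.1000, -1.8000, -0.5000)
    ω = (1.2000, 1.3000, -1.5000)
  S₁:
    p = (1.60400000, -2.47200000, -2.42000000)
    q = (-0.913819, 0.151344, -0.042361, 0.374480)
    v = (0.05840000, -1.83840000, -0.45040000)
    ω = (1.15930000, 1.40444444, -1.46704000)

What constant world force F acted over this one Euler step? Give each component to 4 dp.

Δv = v₁−v₀ = (-0.04160000, -0.03840000, 0.04960000)
applied force F = (-2.6000, -2.4000, 3.1000)

F = (-2.6000, -2.4000, 3.1000)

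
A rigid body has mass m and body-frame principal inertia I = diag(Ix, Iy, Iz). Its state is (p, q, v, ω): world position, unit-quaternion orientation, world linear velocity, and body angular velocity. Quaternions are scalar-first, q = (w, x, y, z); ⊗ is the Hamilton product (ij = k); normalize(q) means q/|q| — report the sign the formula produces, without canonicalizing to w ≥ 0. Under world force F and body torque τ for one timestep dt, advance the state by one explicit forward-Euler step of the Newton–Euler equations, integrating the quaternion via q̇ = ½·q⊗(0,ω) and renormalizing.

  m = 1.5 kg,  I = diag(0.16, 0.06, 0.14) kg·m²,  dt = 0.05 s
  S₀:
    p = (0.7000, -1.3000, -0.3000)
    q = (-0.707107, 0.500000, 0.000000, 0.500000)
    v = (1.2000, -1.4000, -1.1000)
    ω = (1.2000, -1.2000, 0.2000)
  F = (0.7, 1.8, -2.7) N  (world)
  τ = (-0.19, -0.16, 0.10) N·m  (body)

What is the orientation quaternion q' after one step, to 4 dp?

2q̇ = q⊗(0,ω) = (-0.7000000, -0.2485284, 1.3485284, -0.7414214)
q + ½dt·q⊗(0,ω), renormalized = (-0.7239, 0.4933, 0.0337, 0.4810)

q' = (-0.7239, 0.4933, 0.0337, 0.4810)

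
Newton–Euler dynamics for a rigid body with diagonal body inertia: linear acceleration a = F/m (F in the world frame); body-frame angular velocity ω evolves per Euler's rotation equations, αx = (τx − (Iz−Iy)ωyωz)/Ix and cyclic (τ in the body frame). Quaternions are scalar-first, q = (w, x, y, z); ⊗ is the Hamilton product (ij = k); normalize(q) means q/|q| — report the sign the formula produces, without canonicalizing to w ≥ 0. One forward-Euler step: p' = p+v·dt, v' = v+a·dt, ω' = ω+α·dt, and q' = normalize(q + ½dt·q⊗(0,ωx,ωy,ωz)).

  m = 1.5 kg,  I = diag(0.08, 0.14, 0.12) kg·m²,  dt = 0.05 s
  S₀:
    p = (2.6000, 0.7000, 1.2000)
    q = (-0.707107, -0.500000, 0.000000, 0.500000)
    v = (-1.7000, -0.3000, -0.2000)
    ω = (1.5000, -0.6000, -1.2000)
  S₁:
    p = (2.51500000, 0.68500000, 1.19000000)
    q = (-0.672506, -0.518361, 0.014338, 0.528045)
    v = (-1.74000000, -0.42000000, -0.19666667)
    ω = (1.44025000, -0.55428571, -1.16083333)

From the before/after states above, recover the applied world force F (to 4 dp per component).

F = (-1.2000, -3.6000, 0.1000)

v₁ − v₀ = (-0.04000000, -0.12000000, 0.00333333)
applied force F = (-1.2000, -3.6000, 0.1000)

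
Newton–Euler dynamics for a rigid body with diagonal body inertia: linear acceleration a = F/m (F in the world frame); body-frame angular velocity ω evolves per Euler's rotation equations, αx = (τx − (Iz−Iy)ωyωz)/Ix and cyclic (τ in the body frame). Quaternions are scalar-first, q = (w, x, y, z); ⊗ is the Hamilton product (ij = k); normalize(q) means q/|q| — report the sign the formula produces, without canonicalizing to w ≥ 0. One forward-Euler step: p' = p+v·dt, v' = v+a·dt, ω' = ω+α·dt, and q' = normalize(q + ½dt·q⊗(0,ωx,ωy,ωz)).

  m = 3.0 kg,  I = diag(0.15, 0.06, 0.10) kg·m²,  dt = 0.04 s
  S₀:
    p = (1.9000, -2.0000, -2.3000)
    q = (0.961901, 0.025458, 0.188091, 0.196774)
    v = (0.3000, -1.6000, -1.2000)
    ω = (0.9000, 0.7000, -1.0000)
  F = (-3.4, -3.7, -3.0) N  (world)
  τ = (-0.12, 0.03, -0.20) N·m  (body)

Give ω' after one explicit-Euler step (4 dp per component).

ω×(Iω) gyroscopic = (-0.0280, -0.0450, -0.0567)
angular accel α = (-0.6133, 1.2500, -1.4330)
ω' = ω + α·dt = (0.8755, 0.7500, -1.0573)

ω' = (0.8755, 0.7500, -1.0573)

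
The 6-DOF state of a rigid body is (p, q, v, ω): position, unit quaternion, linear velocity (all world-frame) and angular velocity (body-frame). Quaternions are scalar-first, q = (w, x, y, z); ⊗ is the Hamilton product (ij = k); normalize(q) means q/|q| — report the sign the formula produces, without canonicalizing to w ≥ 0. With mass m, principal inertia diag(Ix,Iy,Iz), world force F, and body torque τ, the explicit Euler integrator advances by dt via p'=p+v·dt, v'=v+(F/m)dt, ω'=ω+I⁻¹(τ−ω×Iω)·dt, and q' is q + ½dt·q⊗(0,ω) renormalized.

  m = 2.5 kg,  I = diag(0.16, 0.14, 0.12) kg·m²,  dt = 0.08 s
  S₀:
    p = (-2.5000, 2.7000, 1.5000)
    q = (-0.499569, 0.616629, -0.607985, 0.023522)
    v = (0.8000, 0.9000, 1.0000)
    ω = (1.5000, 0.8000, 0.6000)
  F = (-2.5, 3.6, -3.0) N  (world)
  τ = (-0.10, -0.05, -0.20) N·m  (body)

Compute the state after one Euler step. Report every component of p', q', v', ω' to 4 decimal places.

p' = (-2.4360, 2.7720, 1.5800)
q' = (-0.5163, 0.5698, -0.6357, 0.0676)
v' = (0.7200, 1.0152, 0.9040)
ω' = (1.4548, 0.7509, 0.4827)

a = F/m = (-1.0000, 1.4400, -1.2000)
p' = p + v·dt = (-2.4360, 2.7720, 1.5800)
v + (F/m)dt = (0.7200, 1.0152, 0.9040)
gyro term ω×Iω = (-0.0096, 0.0360, -0.0240)
α = I⁻¹(τ − ω×Iω) = (-0.5650, -0.6143, -1.4667)
new body rate ω' = (1.4548, 0.7509, 0.4827)
2q̇ = q⊗(0,ω) = (-0.4526687, -1.1329621, -0.7343496, 1.1055393)
q' = normalize(q + ½dt·q⊗(0,ω)) = (-0.5163, 0.5698, -0.6357, 0.0676)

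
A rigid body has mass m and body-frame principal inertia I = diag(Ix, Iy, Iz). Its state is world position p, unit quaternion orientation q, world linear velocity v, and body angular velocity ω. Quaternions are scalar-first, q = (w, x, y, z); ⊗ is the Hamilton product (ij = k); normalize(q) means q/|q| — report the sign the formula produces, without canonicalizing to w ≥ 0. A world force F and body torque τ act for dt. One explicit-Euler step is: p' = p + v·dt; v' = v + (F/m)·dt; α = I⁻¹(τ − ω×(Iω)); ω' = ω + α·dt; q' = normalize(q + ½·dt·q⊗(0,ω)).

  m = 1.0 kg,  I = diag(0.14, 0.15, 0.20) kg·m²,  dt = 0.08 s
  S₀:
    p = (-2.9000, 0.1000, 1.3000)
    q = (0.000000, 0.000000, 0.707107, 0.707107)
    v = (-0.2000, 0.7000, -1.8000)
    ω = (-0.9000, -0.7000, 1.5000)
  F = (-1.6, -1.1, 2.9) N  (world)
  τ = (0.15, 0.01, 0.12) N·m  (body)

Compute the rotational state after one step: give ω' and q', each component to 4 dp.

ω' = (-0.7843, -0.7379, 1.5455)
q' = (-0.0226, 0.0620, 0.6797, 0.7305)

precession coupling ω×(Iω) = (-0.0525, 0.0810, 0.0063)
(τ − ω×Iω)/I = (1.4464, -0.4733, 0.5685)
new body rate ω' = (-0.7843, -0.7379, 1.5455)
q⊗(0,ω) = (-0.5656856, 1.5556354, -0.6363963, 0.6363963)
q' = normalize(q + ½dt·q⊗(0,ω)) = (-0.0226, 0.0620, 0.6797, 0.7305)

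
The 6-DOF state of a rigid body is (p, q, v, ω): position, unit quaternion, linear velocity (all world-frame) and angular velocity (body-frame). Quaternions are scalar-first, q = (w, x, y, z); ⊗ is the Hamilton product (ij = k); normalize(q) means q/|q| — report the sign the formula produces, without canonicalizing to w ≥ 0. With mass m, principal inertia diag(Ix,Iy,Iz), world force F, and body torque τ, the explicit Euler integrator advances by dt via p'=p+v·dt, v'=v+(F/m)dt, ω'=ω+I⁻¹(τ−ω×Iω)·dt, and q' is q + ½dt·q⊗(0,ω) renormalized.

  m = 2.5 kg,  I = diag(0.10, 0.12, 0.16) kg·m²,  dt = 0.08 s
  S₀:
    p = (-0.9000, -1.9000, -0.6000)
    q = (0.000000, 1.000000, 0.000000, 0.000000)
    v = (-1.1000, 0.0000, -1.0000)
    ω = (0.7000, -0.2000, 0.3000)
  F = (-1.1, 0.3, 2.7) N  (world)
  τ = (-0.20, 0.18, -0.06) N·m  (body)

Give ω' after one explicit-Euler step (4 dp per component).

ω' = (0.5419, -0.0716, 0.2714)

ω×(Iω) gyroscopic = (-0.0024, -0.0126, -0.0028)
α = I⁻¹(τ − ω×Iω) = (-1.9760, 1.6050, -0.3575)
ω' = ω + α·dt = (0.5419, -0.0716, 0.2714)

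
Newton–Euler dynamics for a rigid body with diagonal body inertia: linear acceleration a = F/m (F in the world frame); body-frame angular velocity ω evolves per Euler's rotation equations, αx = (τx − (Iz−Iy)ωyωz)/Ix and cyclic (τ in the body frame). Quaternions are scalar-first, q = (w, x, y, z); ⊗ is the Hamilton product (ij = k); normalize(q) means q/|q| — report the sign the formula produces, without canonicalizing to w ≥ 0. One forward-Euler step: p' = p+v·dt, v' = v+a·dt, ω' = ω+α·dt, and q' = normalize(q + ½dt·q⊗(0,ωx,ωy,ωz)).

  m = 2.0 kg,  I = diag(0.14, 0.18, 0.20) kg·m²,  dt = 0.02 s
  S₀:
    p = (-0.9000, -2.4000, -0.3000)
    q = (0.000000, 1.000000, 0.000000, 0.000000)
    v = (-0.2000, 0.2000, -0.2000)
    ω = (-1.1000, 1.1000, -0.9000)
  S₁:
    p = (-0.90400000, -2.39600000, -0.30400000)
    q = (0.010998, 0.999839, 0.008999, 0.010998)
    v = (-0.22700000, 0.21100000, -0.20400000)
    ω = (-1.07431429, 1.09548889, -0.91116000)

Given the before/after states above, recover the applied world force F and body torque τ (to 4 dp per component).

F = (-2.7000, 1.1000, -0.4000)
τ = (0.1600, -0.1000, -0.1600)

rate change Δω = (0.02568571, -0.00451111, -0.01116000)
applied torque τ = (0.1600, -0.1000, -0.1600)
velocity change Δv = (-0.02700000, 0.01100000, -0.00400000)
m·(v₁−v₀)/dt = (-2.7000, 1.1000, -0.4000)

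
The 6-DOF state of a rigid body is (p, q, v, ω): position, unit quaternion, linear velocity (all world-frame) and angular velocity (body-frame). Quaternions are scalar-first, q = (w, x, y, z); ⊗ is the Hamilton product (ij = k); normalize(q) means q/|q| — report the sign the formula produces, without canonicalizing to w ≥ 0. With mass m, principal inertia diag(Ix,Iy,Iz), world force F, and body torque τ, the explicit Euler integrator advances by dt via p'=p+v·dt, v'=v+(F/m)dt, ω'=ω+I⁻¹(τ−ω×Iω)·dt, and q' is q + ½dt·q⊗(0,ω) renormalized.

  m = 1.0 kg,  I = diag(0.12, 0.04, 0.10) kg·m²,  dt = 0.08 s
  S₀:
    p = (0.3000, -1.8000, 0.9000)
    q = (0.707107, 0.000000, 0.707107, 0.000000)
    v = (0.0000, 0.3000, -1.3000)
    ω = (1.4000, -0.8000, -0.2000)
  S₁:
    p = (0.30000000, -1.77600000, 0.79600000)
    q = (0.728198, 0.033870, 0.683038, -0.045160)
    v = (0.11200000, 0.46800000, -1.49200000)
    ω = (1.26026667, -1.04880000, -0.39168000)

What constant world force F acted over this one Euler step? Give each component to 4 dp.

F = (1.4000, 2.1000, -2.4000)

velocity change Δv = (0.11200000, 0.16800000, -0.19200000)
m·(v₁−v₀)/dt = (1.4000, 2.1000, -2.4000)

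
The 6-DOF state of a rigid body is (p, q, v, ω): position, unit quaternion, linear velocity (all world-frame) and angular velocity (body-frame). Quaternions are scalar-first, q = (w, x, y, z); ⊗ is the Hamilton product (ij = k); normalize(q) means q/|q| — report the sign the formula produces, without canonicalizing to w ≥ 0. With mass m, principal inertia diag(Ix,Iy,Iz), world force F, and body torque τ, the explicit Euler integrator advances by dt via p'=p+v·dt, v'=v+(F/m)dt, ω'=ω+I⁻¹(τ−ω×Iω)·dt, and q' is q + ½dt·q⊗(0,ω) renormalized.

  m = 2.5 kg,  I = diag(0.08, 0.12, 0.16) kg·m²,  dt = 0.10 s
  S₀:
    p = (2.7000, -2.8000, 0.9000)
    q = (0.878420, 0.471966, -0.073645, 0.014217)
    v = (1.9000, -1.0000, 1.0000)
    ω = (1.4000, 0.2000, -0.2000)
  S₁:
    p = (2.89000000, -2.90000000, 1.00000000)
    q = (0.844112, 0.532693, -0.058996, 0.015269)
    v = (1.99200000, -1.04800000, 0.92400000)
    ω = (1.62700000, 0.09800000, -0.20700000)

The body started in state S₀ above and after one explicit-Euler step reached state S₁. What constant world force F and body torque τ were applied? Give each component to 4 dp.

Δω = ω₁−ω₀ = (0.22700000, -0.10200000, -0.00700000)
gyro term ω₀×Iω₀ = (-0.0016, 0.0224, 0.0112)
I·α + gyro = (0.1800, -0.1000, 0.0000)
Δv = v₁−v₀ = (0.09200000, -0.04800000, -0.07600000)
applied force F = (2.3000, -1.2000, -1.9000)

F = (2.3000, -1.2000, -1.9000)
τ = (0.1800, -0.1000, 0.0000)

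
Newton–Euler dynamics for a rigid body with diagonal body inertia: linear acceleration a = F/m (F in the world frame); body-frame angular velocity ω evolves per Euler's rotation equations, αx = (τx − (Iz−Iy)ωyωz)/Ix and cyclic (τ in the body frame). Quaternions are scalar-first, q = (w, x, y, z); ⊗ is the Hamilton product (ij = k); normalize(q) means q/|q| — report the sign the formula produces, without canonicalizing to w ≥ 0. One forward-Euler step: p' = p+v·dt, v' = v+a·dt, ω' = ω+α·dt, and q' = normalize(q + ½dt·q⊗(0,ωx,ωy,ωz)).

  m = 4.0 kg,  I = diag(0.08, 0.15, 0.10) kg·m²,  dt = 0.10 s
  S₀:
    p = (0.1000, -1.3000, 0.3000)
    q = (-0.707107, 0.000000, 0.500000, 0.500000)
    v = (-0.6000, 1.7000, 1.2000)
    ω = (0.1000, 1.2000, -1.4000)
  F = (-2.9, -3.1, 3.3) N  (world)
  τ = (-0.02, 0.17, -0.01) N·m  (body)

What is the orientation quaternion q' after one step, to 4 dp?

q' = (-0.6991, -0.0682, 0.4581, 0.5447)

q⊗(0,ω) = (0.1000000, -1.3707107, -0.7985284, 0.9399498)
q + ½dt·q⊗(0,ω), renormalized = (-0.6991, -0.0682, 0.4581, 0.5447)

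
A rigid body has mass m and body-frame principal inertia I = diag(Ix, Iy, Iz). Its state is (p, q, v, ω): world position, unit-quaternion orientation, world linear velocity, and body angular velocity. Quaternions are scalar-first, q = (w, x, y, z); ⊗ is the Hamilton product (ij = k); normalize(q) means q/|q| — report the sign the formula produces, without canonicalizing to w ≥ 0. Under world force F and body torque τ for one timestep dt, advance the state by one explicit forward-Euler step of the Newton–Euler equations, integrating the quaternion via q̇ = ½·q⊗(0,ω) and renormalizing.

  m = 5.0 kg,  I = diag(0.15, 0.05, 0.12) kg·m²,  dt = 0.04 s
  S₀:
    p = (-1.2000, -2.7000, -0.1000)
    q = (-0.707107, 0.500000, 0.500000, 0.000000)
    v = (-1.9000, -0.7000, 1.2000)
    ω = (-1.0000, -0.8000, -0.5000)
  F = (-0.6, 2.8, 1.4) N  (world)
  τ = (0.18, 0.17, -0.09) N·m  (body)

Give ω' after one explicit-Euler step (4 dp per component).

ω' = (-0.9595, -0.6760, -0.5033)

α = I⁻¹(τ − ω×Iω) = (1.0133, 3.1000, -0.0833)
new body rate ω' = (-0.9595, -0.6760, -0.5033)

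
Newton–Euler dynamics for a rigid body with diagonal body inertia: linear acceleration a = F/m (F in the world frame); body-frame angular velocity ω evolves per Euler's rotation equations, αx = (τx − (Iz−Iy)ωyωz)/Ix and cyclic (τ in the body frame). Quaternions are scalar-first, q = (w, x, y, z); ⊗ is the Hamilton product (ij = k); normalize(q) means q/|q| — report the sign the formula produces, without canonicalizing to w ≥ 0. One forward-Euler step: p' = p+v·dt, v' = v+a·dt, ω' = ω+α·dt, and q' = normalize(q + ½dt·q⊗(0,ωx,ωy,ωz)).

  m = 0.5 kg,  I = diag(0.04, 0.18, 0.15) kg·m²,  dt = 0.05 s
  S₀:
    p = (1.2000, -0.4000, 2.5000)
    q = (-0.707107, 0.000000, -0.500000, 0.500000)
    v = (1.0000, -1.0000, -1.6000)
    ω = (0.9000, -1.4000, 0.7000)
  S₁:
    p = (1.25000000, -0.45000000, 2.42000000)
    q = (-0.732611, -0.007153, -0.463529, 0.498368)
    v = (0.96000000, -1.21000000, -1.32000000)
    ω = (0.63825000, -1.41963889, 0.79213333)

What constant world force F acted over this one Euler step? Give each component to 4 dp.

F = (-0.4000, -2.1000, 2.8000)

velocity change Δv = (-0.04000000, -0.21000000, 0.28000000)
applied force F = (-0.4000, -2.1000, 2.8000)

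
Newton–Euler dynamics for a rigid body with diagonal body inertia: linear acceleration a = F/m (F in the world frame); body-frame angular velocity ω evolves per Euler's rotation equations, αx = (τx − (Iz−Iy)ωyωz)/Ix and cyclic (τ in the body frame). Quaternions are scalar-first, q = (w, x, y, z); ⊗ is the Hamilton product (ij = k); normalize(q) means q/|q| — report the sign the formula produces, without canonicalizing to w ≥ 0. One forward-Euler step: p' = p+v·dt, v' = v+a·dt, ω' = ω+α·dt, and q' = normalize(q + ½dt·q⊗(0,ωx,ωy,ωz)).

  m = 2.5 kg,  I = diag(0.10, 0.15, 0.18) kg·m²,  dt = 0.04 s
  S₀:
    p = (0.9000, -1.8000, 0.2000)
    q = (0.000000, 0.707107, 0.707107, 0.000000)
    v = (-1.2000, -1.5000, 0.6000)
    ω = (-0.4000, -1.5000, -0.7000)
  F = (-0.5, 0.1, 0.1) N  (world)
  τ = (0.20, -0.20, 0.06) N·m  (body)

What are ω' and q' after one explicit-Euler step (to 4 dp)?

ω' = (-0.3326, -1.5474, -0.6933)
q' = (0.0269, 0.6968, 0.7166, -0.0155)

angular accel α = (1.6850, -1.1840, 0.1667)
ω + α·dt = (-0.3326, -1.5474, -0.6933)
q⊗(0,ω) = (1.3435033, -0.4949749, 0.4949749, -0.7778177)
q' = normalize(q + ½dt·q⊗(0,ω)) = (0.0269, 0.6968, 0.7166, -0.0155)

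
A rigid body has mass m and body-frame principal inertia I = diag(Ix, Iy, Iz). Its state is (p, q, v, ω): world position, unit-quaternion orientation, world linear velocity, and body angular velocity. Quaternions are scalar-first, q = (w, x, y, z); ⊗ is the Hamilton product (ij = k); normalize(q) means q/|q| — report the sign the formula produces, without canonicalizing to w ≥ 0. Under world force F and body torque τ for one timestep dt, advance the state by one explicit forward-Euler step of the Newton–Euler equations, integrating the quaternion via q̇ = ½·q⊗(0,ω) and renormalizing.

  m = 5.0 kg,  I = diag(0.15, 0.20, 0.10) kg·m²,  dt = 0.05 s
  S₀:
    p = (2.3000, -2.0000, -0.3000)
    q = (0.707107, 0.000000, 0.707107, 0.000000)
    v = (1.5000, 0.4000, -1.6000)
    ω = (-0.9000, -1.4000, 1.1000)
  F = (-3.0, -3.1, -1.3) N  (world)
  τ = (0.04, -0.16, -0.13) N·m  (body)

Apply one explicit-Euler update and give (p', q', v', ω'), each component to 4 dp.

p' = (2.3750, -1.9800, -0.3800)
q' = (0.7309, 0.0035, 0.6815, 0.0353)
v' = (1.4700, 0.3690, -1.6130)
ω' = (-0.9380, -1.4276, 1.0035)

α = I⁻¹(τ − ω×Iω) = (-0.7600, -0.5525, -1.9300)
new body rate ω' = (-0.9380, -1.4276, 1.0035)
q⊗(0,ω) = (0.9899498, 0.1414214, -0.9899498, 1.4142140)
updated quaternion q' = (0.7309, 0.0035, 0.6815, 0.0353)
a = F/m = (-0.6000, -0.6200, -0.2600)
p' = p + v·dt = (2.3750, -1.9800, -0.3800)
v' = v + a·dt = (1.4700, 0.3690, -1.6130)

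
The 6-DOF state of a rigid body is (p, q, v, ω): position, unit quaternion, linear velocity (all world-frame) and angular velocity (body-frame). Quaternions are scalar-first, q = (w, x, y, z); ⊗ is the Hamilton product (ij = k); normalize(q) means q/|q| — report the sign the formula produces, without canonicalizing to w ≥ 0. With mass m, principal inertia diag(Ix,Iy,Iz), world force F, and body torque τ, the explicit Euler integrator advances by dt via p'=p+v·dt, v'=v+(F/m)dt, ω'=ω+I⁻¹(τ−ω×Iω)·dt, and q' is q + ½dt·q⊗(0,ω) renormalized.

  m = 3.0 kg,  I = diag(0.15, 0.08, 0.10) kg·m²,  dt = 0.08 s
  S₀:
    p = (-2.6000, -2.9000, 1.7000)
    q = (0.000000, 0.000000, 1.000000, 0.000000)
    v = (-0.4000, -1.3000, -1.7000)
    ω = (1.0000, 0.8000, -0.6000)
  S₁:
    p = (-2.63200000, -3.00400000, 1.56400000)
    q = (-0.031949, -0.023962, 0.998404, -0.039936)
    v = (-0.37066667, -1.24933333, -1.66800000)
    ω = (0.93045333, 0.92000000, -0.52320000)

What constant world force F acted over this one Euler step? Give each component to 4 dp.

F = (1.1000, 1.9000, 1.2000)

v₁ − v₀ = (0.02933333, 0.05066667, 0.03200000)
m·(v₁−v₀)/dt = (1.1000, 1.9000, 1.2000)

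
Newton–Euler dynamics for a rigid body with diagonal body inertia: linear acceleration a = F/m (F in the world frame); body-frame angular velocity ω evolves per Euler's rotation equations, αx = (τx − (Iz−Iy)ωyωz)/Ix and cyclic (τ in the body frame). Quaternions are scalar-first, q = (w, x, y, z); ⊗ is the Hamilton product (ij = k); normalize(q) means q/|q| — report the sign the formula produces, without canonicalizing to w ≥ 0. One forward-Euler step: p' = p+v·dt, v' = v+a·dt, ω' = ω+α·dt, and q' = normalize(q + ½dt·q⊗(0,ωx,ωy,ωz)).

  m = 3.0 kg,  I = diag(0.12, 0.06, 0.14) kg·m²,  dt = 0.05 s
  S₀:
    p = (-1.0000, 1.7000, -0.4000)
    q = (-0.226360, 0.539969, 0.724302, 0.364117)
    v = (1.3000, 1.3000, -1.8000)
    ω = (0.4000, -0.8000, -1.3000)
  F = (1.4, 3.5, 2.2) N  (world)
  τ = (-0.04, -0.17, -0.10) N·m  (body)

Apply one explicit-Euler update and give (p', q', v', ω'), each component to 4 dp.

p' = (-0.9350, 1.7650, -0.4900)
q' = (-0.2053, 0.5210, 0.7494, 0.3532)
v' = (1.3233, 1.3583, -1.7633)
ω' = (0.3487, -0.9503, -1.3426)

gyro term ω×Iω = (0.0832, 0.0104, 0.0192)
α = I⁻¹(τ − ω×Iω) = (-1.0267, -3.0067, -0.8514)
ω + α·dt = (0.3487, -0.9503, -1.3426)
q⊗(0,ω) = (0.8368061, -0.7408430, 1.0286945, -0.4274280)
q' = normalize(q + ½dt·q⊗(0,ω)) = (-0.2053, 0.5210, 0.7494, 0.3532)
p' = p + v·dt = (-0.9350, 1.7650, -0.4900)
v + (F/m)dt = (1.3233, 1.3583, -1.7633)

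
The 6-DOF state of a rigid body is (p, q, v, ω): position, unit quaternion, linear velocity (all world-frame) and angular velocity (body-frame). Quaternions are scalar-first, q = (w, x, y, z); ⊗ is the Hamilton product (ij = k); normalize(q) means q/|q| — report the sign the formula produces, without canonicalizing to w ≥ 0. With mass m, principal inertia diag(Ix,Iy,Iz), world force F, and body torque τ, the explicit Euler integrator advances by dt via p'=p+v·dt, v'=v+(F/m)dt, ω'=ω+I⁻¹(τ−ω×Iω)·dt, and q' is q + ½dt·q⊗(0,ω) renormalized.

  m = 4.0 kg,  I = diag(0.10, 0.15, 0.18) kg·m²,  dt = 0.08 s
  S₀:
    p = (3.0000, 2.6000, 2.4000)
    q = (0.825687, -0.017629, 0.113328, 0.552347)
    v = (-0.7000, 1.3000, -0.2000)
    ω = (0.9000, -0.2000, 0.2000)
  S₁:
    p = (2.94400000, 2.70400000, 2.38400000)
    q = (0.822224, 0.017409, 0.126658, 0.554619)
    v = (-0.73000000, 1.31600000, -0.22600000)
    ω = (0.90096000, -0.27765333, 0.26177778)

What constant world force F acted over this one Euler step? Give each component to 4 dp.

F = (-1.5000, 0.8000, -1.3000)

v₁ − v₀ = (-0.03000000, 0.01600000, -0.02600000)
F = m·Δv/dt = (-1.5000, 0.8000, -1.3000)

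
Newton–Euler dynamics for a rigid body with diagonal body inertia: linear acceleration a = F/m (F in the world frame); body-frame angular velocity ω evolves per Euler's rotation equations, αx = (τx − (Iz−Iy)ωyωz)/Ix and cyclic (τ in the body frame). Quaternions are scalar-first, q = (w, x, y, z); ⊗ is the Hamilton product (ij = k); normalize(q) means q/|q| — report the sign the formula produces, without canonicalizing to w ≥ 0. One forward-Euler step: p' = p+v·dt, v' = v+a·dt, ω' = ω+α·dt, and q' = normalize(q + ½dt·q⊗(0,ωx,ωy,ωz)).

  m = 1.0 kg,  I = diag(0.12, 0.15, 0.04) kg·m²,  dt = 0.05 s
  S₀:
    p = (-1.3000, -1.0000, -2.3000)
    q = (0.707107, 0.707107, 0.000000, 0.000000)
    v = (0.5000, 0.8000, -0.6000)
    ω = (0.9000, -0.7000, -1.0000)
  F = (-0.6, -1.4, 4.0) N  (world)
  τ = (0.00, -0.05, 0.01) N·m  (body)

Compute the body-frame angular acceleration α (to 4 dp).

α = (0.6417, 0.1467, 0.7225)

ω×(Iω) gyroscopic = (-0.0770, -0.0720, -0.0189)
angular accel α = (0.6417, 0.1467, 0.7225)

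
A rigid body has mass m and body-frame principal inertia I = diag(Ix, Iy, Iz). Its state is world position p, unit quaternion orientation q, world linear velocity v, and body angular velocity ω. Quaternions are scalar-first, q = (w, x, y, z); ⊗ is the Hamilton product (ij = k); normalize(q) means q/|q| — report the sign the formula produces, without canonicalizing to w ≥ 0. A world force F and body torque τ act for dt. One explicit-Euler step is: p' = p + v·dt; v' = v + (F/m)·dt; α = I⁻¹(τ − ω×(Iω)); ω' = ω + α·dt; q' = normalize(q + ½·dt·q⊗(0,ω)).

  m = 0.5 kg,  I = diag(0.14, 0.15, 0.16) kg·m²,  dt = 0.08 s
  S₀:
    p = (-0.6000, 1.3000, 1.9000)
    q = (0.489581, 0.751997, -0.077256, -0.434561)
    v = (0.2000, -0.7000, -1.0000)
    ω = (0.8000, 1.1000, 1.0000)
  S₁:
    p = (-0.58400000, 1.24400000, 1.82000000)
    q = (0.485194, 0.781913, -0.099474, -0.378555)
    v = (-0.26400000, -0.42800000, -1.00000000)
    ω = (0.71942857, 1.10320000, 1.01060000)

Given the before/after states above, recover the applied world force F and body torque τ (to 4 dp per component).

F = (-2.9000, 1.7000, 0.0000)
τ = (-0.1300, -0.0100, 0.0300)

ω₁ − ω₀ = (-0.08057143, 0.00320000, 0.01060000)
I·α + gyro = (-0.1300, -0.0100, 0.0300)
velocity change Δv = (-0.46400000, 0.27200000, 0.00000000)
m·(v₁−v₀)/dt = (-2.9000, 1.7000, 0.0000)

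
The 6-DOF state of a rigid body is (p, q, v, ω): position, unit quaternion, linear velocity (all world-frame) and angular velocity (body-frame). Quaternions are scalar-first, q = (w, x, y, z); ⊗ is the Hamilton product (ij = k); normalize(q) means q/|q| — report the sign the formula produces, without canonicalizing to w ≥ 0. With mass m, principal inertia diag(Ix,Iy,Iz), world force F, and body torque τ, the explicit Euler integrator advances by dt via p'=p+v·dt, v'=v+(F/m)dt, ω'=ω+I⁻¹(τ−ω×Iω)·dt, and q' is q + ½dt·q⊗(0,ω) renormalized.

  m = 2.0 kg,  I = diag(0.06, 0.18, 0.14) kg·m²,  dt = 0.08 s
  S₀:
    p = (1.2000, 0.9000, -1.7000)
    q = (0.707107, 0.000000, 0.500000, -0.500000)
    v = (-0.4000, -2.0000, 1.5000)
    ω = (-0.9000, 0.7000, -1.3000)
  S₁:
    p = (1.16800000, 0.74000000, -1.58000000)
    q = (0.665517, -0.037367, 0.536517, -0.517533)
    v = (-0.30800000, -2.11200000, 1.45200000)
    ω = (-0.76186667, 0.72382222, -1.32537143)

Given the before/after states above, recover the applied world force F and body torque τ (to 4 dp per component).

rate change Δω = (0.13813333, 0.02382222, -0.02537143)
I·α + gyro = (0.1400, -0.0400, -0.1200)
v₁ − v₀ = (0.09200000, -0.11200000, -0.04800000)
F = m·Δv/dt = (2.3000, -2.8000, -1.2000)

F = (2.3000, -2.8000, -1.2000)
τ = (0.1400, -0.0400, -0.1200)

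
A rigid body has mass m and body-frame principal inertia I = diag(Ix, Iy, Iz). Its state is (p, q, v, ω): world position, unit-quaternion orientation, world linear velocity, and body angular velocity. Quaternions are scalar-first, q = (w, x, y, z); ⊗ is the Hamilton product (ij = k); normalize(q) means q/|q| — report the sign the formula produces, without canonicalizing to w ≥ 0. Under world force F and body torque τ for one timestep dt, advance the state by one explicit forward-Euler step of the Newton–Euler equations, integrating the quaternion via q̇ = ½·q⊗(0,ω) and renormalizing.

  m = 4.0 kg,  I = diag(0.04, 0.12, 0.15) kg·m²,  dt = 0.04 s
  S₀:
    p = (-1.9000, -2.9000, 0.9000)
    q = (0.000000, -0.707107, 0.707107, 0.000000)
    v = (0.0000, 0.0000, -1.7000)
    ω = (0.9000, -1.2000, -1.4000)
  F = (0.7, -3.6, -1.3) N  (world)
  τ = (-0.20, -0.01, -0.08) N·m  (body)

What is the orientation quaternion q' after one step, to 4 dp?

q⊗(0,ω) = (1.4849247, -0.9899498, -0.9899498, 0.2121321)
q' = normalize(q + ½dt·q⊗(0,ω)) = (0.0297, -0.7263, 0.6867, 0.0042)

q' = (0.0297, -0.7263, 0.6867, 0.0042)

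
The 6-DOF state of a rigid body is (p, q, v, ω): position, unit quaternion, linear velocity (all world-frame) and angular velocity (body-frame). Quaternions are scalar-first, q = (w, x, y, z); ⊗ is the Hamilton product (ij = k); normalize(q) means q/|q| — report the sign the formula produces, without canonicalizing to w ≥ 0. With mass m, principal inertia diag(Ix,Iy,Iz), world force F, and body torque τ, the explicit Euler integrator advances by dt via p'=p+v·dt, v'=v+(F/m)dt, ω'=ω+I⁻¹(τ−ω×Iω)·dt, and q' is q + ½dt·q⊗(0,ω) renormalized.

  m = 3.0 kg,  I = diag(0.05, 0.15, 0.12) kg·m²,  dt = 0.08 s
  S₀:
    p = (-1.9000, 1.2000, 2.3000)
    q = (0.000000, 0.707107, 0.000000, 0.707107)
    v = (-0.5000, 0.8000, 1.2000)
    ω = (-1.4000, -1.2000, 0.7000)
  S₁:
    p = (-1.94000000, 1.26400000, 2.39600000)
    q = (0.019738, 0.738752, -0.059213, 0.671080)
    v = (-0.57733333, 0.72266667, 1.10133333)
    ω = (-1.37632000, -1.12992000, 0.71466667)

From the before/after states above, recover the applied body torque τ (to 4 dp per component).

τ = (0.0400, 0.2000, 0.1900)

Δω = ω₁−ω₀ = (0.02368000, 0.07008000, 0.01466667)
I·α + gyro = (0.0400, 0.2000, 0.1900)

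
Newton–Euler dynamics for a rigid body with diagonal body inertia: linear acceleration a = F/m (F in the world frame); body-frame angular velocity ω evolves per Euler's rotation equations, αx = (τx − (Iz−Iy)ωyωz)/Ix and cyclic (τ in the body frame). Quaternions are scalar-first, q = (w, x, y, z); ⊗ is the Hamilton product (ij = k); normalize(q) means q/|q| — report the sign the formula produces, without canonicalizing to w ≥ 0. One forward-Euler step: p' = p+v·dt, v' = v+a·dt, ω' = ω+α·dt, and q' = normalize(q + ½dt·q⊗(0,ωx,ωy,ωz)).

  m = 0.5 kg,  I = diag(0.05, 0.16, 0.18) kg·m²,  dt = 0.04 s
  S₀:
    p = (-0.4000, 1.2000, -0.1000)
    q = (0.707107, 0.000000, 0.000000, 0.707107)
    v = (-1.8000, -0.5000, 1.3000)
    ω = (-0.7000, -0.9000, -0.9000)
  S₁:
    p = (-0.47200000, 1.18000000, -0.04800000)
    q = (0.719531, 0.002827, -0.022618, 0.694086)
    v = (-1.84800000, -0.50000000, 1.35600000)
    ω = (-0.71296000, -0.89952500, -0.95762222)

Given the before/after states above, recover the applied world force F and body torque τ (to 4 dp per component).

F = (-0.6000, 0.0000, 0.7000)
τ = (0.0000, -0.0800, -0.1900)

rate change Δω = (-0.01296000, 0.00047500, -0.05762222)
precession coupling = (0.0162, -0.0819, 0.0693)
applied torque τ = (0.0000, -0.0800, -0.1900)
v₁ − v₀ = (-0.04800000, 0.00000000, 0.05600000)
F = m·Δv/dt = (-0.6000, 0.0000, 0.7000)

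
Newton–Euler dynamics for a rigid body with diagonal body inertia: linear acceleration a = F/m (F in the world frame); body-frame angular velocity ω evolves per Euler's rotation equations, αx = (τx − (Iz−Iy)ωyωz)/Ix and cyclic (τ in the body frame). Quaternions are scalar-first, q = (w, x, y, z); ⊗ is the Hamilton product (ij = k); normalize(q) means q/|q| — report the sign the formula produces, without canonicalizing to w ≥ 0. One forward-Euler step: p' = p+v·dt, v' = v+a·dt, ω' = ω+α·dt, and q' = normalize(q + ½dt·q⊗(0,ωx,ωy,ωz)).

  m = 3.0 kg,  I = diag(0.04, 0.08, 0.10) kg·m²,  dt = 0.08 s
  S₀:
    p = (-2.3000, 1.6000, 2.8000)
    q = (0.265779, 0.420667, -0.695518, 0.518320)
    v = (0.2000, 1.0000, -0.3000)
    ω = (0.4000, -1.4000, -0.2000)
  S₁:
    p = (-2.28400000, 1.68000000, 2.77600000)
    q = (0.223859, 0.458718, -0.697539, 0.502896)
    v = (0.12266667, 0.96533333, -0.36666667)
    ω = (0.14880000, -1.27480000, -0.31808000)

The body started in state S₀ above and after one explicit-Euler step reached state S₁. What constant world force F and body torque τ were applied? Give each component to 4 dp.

velocity change Δv = (-0.07733333, -0.03466667, -0.06666667)
m·(v₁−v₀)/dt = (-2.9000, -1.3000, -2.5000)
ω₁ − ω₀ = (-0.25120000, 0.12520000, -0.11808000)
precession coupling = (0.0056, 0.0048, -0.0224)
τ = I·(Δω/dt) + ω₀×(Iω₀) = (-0.1200, 0.1300, -0.1700)

F = (-2.9000, -1.3000, -2.5000)
τ = (-0.1200, 0.1300, -0.1700)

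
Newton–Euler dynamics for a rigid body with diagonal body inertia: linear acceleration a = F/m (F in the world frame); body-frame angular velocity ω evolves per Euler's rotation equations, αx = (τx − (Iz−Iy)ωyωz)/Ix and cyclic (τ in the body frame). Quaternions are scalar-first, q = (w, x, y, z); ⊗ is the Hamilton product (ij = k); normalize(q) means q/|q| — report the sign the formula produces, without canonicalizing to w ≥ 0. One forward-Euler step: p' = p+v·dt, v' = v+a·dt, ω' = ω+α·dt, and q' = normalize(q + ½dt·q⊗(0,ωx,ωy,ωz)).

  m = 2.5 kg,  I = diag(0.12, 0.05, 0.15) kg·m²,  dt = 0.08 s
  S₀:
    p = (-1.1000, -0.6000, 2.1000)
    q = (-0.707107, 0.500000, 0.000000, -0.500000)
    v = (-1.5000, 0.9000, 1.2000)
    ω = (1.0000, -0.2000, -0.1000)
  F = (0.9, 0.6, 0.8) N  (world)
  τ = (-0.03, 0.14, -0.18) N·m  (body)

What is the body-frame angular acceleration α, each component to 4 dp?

α = (-0.2667, 2.7400, -1.2933)

ω×(Iω) gyroscopic = (0.0020, 0.0030, 0.0140)
angular accel α = (-0.2667, 2.7400, -1.2933)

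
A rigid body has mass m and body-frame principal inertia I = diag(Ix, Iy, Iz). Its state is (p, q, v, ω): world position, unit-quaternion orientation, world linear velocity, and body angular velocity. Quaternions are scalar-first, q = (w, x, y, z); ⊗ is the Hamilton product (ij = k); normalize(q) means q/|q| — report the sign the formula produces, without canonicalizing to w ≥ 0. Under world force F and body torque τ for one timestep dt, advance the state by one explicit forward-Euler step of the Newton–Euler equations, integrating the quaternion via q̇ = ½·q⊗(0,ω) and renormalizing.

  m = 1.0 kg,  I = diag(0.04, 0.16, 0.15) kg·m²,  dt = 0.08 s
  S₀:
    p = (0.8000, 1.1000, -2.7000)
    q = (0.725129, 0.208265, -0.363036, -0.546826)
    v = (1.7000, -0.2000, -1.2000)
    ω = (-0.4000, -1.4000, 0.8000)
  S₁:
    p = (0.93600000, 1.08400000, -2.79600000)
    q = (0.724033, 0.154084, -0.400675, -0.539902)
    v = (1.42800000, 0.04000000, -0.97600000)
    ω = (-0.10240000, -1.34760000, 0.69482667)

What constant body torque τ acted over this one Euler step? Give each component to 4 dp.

Δω = ω₁−ω₀ = (0.29760000, 0.05240000, -0.10517333)
precession coupling = (0.0112, 0.0352, 0.0672)
τ = I·(Δω/dt) + ω₀×(Iω₀) = (0.1600, 0.1400, -0.1300)

τ = (0.1600, 0.1400, -0.1300)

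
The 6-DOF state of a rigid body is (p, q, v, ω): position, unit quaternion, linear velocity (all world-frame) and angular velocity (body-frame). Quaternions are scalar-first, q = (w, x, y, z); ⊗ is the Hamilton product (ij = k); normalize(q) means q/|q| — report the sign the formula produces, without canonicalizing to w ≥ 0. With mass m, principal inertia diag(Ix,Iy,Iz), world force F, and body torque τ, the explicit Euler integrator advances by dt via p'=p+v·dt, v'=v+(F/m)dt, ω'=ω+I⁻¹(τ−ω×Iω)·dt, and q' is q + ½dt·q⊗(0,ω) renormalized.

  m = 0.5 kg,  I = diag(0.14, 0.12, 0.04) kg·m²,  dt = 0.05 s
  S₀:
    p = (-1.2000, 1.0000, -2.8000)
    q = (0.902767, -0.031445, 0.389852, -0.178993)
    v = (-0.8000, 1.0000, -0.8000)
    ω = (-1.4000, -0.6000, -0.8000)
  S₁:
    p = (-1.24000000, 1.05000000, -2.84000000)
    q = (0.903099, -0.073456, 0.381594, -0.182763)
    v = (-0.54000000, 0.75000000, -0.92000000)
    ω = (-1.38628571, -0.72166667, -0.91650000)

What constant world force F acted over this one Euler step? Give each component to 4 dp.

F = (2.6000, -2.5000, -1.2000)

velocity change Δv = (0.26000000, -0.25000000, -0.12000000)
applied force F = (2.6000, -2.5000, -1.2000)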